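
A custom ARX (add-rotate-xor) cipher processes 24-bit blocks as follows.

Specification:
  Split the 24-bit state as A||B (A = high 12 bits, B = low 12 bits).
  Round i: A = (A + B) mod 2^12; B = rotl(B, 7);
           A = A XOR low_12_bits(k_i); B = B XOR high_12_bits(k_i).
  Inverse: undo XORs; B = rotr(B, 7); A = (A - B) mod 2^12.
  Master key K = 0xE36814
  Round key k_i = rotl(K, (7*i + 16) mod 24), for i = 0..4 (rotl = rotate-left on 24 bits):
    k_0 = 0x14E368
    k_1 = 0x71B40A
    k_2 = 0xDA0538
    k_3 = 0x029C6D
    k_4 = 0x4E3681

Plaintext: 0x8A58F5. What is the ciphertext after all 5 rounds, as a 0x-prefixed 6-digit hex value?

0x22A899

s_0 = plaintext = 0x8A58F5
s_1 = Round(s_0, k_0) = 0x2F2B89
s_2 = Round(s_1, k_1) = 0xA713C7
s_3 = Round(s_2, k_2) = 0xB00E3E
s_4 = Round(s_3, k_3) = 0x553F58
s_5 = Round(s_4, k_4) = 0x22A899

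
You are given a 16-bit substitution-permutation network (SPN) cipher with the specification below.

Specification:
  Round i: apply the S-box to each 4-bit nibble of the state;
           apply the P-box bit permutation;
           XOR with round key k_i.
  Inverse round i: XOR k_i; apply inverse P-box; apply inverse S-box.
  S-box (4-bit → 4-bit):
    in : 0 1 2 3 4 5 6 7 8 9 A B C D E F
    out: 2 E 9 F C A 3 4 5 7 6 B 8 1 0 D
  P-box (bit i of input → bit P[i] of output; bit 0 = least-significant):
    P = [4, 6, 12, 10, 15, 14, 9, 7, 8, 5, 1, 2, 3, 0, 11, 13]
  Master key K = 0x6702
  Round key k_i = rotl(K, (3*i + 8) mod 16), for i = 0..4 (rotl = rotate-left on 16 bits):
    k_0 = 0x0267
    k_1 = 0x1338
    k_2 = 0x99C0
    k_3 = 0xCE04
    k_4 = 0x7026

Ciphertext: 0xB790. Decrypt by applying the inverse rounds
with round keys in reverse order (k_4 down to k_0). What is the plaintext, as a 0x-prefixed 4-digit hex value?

s_0 = ciphertext = 0xB790
s_1 = InvRound(s_0, k_4) = 0xE332
s_2 = InvRound(s_1, k_3) = 0x43E2
s_3 = InvRound(s_2, k_2) = 0x7A97
s_4 = InvRound(s_3, k_1) = 0x335E
s_5 = InvRound(s_4, k_0) = 0xB6E8

0xB6E8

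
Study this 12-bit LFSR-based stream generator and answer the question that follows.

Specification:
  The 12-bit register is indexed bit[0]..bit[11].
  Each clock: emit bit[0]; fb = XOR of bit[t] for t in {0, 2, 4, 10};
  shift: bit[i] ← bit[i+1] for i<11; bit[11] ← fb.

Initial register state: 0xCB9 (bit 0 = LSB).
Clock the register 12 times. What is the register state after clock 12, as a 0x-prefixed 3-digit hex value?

reg_0 = 0xCB9
clock 1: out=1, reg = 0xE5C
clock 2: out=0, reg = 0xF2E
clock 3: out=0, reg = 0x797
clock 4: out=1, reg = 0x3CB
clock 5: out=1, reg = 0x9E5
clock 6: out=1, reg = 0x4F2
clock 7: out=0, reg = 0x279
clock 8: out=1, reg = 0x13C
clock 9: out=0, reg = 0x09E
clock 10: out=0, reg = 0x04F
clock 11: out=1, reg = 0x027
clock 12: out=1, reg = 0x013

0x013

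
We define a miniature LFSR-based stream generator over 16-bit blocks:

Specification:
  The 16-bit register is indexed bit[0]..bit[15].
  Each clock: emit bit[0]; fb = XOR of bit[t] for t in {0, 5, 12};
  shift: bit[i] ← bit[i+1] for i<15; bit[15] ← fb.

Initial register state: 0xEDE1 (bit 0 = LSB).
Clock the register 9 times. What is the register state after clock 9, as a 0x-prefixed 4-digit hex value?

reg_0 = 0xEDE1
clock 1: out=1, reg = 0x76F0
clock 2: out=0, reg = 0x3B78
clock 3: out=0, reg = 0x1DBC
clock 4: out=0, reg = 0x0EDE
clock 5: out=0, reg = 0x076F
clock 6: out=1, reg = 0x03B7
clock 7: out=1, reg = 0x01DB
clock 8: out=1, reg = 0x80ED
clock 9: out=1, reg = 0x4076

0x4076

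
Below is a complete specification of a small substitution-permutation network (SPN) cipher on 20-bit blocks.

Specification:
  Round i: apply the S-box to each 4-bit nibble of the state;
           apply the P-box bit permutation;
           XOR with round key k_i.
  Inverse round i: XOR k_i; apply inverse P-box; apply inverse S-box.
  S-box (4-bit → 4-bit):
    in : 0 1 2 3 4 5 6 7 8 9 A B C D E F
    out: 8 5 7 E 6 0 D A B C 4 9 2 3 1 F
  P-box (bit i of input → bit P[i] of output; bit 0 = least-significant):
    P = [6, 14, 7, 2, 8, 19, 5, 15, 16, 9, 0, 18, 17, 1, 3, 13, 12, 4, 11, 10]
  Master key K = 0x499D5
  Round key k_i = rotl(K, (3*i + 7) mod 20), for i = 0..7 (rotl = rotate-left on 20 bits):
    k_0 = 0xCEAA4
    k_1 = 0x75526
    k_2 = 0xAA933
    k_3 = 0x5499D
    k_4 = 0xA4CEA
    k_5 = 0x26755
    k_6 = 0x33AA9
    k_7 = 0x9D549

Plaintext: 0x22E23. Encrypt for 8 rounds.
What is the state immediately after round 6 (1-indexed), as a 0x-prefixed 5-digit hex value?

s_0 = plaintext = 0x22E23
s_1 = Round(s_0, k_0) = 0x7B31A
s_2 = Round(s_1, k_1) = 0x17297
s_3 = Round(s_2, k_2) = 0xB5314
s_4 = Round(s_3, k_3) = 0x11E3C
s_5 = Round(s_4, k_4) = 0x194C2
s_6 = Round(s_5, k_5) = 0xA1D9C
s_7 = Round(s_6, k_6) = 0x0F081
s_8 = Round(s_7, k_7) = 0x77083

0xA1D9C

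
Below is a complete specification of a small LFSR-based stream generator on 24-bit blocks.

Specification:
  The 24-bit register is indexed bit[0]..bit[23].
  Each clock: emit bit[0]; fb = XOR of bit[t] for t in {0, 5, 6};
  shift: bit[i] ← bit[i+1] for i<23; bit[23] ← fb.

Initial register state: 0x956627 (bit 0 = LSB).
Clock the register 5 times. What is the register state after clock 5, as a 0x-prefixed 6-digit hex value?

0x74AB31

reg_0 = 0x956627
clock 1: out=1, reg = 0x4AB313
clock 2: out=1, reg = 0xA55989
clock 3: out=1, reg = 0xD2ACC4
clock 4: out=0, reg = 0xE95662
clock 5: out=0, reg = 0x74AB31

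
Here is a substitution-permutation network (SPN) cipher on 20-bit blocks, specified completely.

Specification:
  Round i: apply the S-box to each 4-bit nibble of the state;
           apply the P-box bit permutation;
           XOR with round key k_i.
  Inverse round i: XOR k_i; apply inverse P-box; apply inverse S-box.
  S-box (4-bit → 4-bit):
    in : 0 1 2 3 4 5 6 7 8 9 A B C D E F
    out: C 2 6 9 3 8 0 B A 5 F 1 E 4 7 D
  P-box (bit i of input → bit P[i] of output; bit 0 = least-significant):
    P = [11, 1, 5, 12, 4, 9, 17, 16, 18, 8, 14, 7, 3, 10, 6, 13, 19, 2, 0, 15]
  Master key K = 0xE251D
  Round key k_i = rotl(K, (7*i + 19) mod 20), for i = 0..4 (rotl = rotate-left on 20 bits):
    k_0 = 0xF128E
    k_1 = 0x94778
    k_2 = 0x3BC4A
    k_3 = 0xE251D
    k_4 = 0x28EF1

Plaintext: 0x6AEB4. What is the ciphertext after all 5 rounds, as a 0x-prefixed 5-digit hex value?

s_0 = plaintext = 0x6AEB4
s_1 = Round(s_0, k_0) = 0xB7FD4
s_2 = Round(s_1, k_1) = 0x72BF2
s_3 = Round(s_2, k_2) = 0xC383C
s_4 = Round(s_3, k_3) = 0xF94A2
s_5 = Round(s_4, k_4) = 0xD0D8A

0xD0D8A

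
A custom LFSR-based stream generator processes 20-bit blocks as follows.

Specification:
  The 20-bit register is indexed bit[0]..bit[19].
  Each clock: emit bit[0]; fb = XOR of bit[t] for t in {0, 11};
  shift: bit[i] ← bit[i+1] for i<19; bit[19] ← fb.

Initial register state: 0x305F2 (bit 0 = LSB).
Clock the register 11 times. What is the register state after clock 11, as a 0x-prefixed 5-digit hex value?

0x32460

reg_0 = 0x305F2
clock 1: out=0, reg = 0x182F9
clock 2: out=1, reg = 0x8C17C
clock 3: out=0, reg = 0x460BE
clock 4: out=0, reg = 0x2305F
clock 5: out=1, reg = 0x9182F
clock 6: out=1, reg = 0x48C17
clock 7: out=1, reg = 0x2460B
clock 8: out=1, reg = 0x92305
clock 9: out=1, reg = 0xC9182
clock 10: out=0, reg = 0x648C1
clock 11: out=1, reg = 0x32460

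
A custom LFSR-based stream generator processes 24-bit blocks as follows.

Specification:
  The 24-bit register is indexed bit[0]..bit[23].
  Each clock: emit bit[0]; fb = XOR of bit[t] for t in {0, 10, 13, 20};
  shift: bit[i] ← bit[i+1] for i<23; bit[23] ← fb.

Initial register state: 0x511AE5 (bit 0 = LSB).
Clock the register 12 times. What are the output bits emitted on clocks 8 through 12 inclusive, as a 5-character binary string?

reg_0 = 0x511AE5
clock 1: out=1, reg = 0x288D72
clock 2: out=0, reg = 0x9446B9
clock 3: out=1, reg = 0xCA235C
clock 4: out=0, reg = 0xE511AE
clock 5: out=0, reg = 0x7288D7
clock 6: out=1, reg = 0x39446B
clock 7: out=1, reg = 0x9CA235
clock 8: out=1, reg = 0xCE511A
clock 9: out=0, reg = 0x67288D
clock 10: out=1, reg = 0x339446
clock 11: out=0, reg = 0x19CA23
clock 12: out=1, reg = 0x0CE511

10101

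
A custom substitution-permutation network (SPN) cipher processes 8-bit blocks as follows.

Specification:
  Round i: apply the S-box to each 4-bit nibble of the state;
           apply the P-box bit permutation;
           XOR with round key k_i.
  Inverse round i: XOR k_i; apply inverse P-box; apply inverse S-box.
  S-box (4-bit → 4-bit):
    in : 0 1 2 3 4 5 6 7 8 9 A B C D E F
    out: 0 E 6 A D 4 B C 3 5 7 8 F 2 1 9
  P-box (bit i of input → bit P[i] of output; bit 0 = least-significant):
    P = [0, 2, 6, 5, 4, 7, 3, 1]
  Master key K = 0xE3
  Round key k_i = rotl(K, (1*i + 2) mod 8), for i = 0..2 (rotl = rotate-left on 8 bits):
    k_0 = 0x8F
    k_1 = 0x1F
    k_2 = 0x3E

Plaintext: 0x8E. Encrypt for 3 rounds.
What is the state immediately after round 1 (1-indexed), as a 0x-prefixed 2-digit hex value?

0x1E

s_0 = plaintext = 0x8E
s_1 = Round(s_0, k_0) = 0x1E
s_2 = Round(s_1, k_1) = 0x94
s_3 = Round(s_2, k_2) = 0x47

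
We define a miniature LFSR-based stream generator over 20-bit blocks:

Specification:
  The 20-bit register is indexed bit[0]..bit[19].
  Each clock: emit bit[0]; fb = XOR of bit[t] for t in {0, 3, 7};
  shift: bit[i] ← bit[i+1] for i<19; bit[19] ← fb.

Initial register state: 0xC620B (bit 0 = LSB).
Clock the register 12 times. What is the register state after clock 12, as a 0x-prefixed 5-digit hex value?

0x68EC6

reg_0 = 0xC620B
clock 1: out=1, reg = 0x63105
clock 2: out=1, reg = 0xB1882
clock 3: out=0, reg = 0xD8C41
clock 4: out=1, reg = 0xEC620
clock 5: out=0, reg = 0x76310
clock 6: out=0, reg = 0x3B188
clock 7: out=0, reg = 0x1D8C4
clock 8: out=0, reg = 0x8EC62
clock 9: out=0, reg = 0x47631
clock 10: out=1, reg = 0xA3B18
clock 11: out=0, reg = 0xD1D8C
clock 12: out=0, reg = 0x68EC6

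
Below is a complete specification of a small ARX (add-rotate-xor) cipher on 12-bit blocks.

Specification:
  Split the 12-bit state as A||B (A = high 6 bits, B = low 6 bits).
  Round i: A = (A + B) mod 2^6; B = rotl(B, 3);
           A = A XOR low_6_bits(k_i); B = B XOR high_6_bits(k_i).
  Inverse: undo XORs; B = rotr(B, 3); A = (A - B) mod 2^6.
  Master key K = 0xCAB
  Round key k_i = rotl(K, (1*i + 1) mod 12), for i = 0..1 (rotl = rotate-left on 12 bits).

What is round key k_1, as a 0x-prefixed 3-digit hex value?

K = 0xCAB
k_0 = rotl(K, (1*0+1) mod 12) = rotl(K, 1) = 0x957
k_1 = rotl(K, (1*1+1) mod 12) = rotl(K, 2) = 0x2AF

0x2AF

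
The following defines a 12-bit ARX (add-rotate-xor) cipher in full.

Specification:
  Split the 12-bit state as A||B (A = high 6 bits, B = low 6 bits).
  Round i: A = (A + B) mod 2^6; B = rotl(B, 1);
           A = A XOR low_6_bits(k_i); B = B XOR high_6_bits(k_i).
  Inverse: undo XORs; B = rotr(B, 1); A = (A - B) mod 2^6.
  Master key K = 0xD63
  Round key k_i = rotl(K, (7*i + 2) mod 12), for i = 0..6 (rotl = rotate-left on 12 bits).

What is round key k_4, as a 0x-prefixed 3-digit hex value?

0x8F5

K = 0xD63
k_0 = rotl(K, (7*0+2) mod 12) = rotl(K, 2) = 0x58F
k_1 = rotl(K, (7*1+2) mod 12) = rotl(K, 9) = 0x7AC
k_2 = rotl(K, (7*2+2) mod 12) = rotl(K, 4) = 0x63D
k_3 = rotl(K, (7*3+2) mod 12) = rotl(K, 11) = 0xEB1
k_4 = rotl(K, (7*4+2) mod 12) = rotl(K, 6) = 0x8F5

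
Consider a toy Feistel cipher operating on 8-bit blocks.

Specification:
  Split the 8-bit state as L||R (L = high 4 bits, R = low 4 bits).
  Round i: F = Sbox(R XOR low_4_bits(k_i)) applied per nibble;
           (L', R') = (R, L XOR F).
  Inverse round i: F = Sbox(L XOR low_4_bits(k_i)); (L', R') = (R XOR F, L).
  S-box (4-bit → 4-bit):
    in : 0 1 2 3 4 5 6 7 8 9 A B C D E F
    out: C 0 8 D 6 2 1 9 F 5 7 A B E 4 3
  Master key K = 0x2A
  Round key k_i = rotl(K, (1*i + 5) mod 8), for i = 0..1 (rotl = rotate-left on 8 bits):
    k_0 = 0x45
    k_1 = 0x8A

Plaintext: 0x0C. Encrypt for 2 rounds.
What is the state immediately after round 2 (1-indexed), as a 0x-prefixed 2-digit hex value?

0x5F

s_0 = plaintext = 0x0C
s_1 = Round(s_0, k_0) = 0xC5
s_2 = Round(s_1, k_1) = 0x5F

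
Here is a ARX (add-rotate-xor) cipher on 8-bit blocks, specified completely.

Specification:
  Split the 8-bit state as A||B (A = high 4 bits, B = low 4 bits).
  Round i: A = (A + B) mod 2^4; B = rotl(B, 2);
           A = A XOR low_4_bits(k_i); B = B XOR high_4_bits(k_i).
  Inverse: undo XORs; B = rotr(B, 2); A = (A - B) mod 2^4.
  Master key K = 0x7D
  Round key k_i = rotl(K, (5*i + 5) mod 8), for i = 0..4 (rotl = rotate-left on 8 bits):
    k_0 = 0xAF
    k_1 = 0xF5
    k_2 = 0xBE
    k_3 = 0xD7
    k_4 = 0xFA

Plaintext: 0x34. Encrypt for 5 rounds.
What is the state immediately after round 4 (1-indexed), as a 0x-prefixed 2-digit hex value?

0xF2

s_0 = plaintext = 0x34
s_1 = Round(s_0, k_0) = 0x8B
s_2 = Round(s_1, k_1) = 0x61
s_3 = Round(s_2, k_2) = 0x9F
s_4 = Round(s_3, k_3) = 0xF2
s_5 = Round(s_4, k_4) = 0xB7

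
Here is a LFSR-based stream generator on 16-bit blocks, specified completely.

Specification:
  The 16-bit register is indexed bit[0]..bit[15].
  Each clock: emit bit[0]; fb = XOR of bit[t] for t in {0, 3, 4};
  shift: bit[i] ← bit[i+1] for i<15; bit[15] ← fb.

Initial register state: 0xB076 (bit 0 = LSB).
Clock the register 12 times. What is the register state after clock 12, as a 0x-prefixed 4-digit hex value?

0xD7FB

reg_0 = 0xB076
clock 1: out=0, reg = 0xD83B
clock 2: out=1, reg = 0xEC1D
clock 3: out=1, reg = 0xF60E
clock 4: out=0, reg = 0xFB07
clock 5: out=1, reg = 0xFD83
clock 6: out=1, reg = 0xFEC1
clock 7: out=1, reg = 0xFF60
clock 8: out=0, reg = 0x7FB0
clock 9: out=0, reg = 0xBFD8
clock 10: out=0, reg = 0x5FEC
clock 11: out=0, reg = 0xAFF6
clock 12: out=0, reg = 0xD7FB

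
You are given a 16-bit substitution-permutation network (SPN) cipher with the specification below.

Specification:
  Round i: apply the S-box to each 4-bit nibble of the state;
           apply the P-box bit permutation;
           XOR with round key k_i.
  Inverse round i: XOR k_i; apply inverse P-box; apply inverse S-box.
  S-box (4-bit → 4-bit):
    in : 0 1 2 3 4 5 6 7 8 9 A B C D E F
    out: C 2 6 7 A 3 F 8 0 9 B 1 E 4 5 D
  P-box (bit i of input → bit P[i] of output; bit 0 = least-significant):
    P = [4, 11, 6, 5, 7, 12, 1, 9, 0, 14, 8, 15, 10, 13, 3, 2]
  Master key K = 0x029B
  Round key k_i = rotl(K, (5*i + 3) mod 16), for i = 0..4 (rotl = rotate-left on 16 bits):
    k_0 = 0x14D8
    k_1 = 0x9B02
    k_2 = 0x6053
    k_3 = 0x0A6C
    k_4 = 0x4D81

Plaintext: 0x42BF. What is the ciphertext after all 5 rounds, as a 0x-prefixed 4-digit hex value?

s_0 = plaintext = 0x42BF
s_1 = Round(s_0, k_0) = 0x752C
s_2 = Round(s_1, k_1) = 0xC365
s_3 = Round(s_2, k_2) = 0x1BCC
s_4 = Round(s_3, k_3) = 0x300F
s_5 = Round(s_4, k_4) = 0xEAFB

0xEAFB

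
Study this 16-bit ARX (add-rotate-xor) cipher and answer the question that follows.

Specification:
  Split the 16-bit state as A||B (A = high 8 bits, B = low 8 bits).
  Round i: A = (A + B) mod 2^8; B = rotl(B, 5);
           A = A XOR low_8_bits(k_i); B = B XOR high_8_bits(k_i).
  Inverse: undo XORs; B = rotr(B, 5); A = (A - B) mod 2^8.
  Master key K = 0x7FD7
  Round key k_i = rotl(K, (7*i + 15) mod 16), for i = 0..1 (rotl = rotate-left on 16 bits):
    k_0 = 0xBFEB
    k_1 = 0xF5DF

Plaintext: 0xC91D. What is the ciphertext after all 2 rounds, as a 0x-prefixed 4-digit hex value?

s_0 = plaintext = 0xC91D
s_1 = Round(s_0, k_0) = 0x0D1C
s_2 = Round(s_1, k_1) = 0xF676

0xF676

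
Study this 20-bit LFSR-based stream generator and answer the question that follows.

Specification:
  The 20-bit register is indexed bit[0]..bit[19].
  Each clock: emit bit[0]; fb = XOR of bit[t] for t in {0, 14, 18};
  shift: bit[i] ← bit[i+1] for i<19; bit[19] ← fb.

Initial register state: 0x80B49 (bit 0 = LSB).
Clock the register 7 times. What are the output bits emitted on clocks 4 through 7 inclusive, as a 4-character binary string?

1001

reg_0 = 0x80B49
clock 1: out=1, reg = 0xC05A4
clock 2: out=0, reg = 0xE02D2
clock 3: out=0, reg = 0xF0169
clock 4: out=1, reg = 0x780B4
clock 5: out=0, reg = 0xBC05A
clock 6: out=0, reg = 0xDE02D
clock 7: out=1, reg = 0xEF016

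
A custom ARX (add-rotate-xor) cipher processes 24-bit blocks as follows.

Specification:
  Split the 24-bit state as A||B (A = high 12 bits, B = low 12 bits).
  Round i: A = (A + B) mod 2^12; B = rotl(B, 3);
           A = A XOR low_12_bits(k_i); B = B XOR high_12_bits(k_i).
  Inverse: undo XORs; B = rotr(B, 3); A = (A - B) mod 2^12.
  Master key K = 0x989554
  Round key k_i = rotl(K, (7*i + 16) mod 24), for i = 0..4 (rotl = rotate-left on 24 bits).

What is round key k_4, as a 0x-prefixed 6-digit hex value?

K = 0x989554
k_0 = rotl(K, (7*0+16) mod 24) = rotl(K, 16) = 0x549895
k_1 = rotl(K, (7*1+16) mod 24) = rotl(K, 23) = 0x4C4AAA
k_2 = rotl(K, (7*2+16) mod 24) = rotl(K, 6) = 0x255526
k_3 = rotl(K, (7*3+16) mod 24) = rotl(K, 13) = 0xAA9312
k_4 = rotl(K, (7*4+16) mod 24) = rotl(K, 20) = 0x498955

0x498955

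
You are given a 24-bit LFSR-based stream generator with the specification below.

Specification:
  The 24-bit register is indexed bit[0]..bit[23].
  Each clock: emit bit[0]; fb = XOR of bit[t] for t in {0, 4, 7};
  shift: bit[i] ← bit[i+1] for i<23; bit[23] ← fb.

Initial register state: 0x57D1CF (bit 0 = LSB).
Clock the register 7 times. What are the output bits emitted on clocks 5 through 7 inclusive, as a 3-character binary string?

001

reg_0 = 0x57D1CF
clock 1: out=1, reg = 0x2BE8E7
clock 2: out=1, reg = 0x15F473
clock 3: out=1, reg = 0x0AFA39
clock 4: out=1, reg = 0x057D1C
clock 5: out=0, reg = 0x82BE8E
clock 6: out=0, reg = 0xC15F47
clock 7: out=1, reg = 0xE0AFA3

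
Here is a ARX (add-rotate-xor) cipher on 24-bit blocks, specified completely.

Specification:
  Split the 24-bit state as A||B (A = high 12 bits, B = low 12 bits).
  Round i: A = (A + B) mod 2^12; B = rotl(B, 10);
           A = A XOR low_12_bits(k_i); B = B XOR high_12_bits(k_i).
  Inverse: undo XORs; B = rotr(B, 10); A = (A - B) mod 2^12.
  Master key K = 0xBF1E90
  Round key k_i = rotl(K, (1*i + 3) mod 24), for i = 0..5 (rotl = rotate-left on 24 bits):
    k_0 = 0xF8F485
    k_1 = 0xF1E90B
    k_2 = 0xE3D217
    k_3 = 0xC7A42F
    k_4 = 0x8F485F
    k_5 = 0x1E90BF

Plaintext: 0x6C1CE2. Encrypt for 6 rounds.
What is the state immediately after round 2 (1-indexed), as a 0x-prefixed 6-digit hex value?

0x2D6233

s_0 = plaintext = 0x6C1CE2
s_1 = Round(s_0, k_0) = 0x7264B7
s_2 = Round(s_1, k_1) = 0x2D6233
s_3 = Round(s_2, k_2) = 0x71E2B1
s_4 = Round(s_3, k_3) = 0xDE08D6
s_5 = Round(s_4, k_4) = 0xEE92C1
s_6 = Round(s_5, k_5) = 0x115559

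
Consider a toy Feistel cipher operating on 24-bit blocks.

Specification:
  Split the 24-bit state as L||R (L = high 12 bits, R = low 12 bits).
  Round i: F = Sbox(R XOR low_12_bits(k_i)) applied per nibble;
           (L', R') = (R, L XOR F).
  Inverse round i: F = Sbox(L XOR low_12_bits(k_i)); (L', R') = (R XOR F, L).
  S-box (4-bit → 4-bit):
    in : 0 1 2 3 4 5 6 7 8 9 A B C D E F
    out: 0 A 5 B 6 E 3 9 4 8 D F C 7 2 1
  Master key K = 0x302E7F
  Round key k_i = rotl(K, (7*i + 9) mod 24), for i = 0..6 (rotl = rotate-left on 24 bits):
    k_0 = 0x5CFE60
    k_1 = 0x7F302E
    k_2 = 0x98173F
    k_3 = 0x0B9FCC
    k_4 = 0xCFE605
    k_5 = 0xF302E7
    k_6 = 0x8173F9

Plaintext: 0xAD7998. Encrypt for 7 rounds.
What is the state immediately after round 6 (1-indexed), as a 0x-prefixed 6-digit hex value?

s_0 = plaintext = 0xAD7998
s_1 = Round(s_0, k_0) = 0x9983C3
s_2 = Round(s_1, k_1) = 0x3C32BF
s_3 = Round(s_2, k_2) = 0x2BFD83
s_4 = Round(s_3, k_3) = 0xD837DE
s_5 = Round(s_4, k_4) = 0x7DE7FC
s_6 = Round(s_5, k_5) = 0x7FC971
s_7 = Round(s_6, k_6) = 0x971AB8

0x7FC971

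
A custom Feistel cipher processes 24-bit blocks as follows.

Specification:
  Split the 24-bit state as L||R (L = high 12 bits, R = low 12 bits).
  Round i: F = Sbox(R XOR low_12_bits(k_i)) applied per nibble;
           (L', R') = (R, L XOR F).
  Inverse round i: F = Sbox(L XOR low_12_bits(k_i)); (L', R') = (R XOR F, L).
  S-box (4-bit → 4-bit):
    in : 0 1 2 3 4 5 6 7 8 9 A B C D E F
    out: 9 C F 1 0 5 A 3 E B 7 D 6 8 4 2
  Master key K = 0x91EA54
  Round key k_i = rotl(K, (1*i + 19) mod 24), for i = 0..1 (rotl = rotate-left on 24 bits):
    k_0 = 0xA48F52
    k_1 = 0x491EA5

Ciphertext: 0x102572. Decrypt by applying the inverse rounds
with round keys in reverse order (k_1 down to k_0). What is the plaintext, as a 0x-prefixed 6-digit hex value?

0xF53701

s_0 = ciphertext = 0x102572
s_1 = InvRound(s_0, k_1) = 0x701102
s_2 = InvRound(s_1, k_0) = 0xF53701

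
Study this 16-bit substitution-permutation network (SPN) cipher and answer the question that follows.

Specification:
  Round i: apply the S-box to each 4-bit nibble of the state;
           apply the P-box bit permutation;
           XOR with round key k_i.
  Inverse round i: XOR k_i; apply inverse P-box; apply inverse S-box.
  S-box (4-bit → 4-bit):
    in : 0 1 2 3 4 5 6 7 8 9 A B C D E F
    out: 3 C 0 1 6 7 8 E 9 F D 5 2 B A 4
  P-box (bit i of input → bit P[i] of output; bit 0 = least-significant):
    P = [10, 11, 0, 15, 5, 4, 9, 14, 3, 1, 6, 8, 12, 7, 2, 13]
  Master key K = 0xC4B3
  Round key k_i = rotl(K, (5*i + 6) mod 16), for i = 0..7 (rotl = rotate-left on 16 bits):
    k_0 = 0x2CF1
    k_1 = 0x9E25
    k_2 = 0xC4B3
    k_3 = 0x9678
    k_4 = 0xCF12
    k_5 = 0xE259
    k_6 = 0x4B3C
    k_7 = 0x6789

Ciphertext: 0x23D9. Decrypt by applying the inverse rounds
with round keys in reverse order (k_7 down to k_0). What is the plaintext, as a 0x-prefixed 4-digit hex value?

0x25AA

s_0 = ciphertext = 0x23D9
s_1 = InvRound(s_0, k_7) = 0x2FE3
s_2 = InvRound(s_1, k_6) = 0x75EB
s_3 = InvRound(s_2, k_5) = 0x0E58
s_4 = InvRound(s_3, k_4) = 0x2966
s_5 = InvRound(s_4, k_3) = 0xAD4D
s_6 = InvRound(s_5, k_2) = 0x79DC
s_7 = InvRound(s_6, k_1) = 0xEA9A
s_8 = InvRound(s_7, k_0) = 0x25AA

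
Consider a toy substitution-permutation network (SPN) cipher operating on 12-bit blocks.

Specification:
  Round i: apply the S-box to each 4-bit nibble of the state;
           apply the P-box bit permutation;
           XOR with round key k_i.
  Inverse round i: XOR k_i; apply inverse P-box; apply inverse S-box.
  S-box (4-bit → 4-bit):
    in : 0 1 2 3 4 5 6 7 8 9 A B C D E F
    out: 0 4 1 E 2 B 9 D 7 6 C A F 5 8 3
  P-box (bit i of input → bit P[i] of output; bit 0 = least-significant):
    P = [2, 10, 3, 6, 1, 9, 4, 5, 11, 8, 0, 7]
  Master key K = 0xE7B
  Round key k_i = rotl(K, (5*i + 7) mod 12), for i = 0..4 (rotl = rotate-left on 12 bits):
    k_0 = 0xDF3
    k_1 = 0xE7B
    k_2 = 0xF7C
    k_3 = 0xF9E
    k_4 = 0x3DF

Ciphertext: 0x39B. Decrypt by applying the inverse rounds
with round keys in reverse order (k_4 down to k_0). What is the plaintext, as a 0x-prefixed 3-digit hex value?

s_0 = ciphertext = 0x39B
s_1 = InvRound(s_0, k_4) = 0x006
s_2 = InvRound(s_1, k_3) = 0x599
s_3 = InvRound(s_2, k_2) = 0x7B6
s_4 = InvRound(s_3, k_1) = 0xC07
s_5 = InvRound(s_4, k_0) = 0xBA6

0xBA6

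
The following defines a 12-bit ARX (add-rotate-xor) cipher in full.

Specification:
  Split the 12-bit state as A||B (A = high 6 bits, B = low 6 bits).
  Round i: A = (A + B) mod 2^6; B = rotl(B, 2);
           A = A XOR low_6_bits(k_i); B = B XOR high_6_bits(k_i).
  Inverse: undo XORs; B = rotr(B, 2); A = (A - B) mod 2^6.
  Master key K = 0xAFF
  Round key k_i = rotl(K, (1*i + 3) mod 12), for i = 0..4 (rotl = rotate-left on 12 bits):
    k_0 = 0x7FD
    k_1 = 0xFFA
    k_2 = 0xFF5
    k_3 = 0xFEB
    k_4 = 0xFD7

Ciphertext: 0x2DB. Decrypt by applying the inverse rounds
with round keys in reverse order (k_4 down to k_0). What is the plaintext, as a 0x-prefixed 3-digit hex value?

0xF5A

s_0 = ciphertext = 0x2DB
s_1 = InvRound(s_0, k_4) = 0x4C9
s_2 = InvRound(s_1, k_3) = 0x2ED
s_3 = InvRound(s_2, k_2) = 0x6A4
s_4 = InvRound(s_3, k_1) = 0xAB6
s_5 = InvRound(s_4, k_0) = 0xF5A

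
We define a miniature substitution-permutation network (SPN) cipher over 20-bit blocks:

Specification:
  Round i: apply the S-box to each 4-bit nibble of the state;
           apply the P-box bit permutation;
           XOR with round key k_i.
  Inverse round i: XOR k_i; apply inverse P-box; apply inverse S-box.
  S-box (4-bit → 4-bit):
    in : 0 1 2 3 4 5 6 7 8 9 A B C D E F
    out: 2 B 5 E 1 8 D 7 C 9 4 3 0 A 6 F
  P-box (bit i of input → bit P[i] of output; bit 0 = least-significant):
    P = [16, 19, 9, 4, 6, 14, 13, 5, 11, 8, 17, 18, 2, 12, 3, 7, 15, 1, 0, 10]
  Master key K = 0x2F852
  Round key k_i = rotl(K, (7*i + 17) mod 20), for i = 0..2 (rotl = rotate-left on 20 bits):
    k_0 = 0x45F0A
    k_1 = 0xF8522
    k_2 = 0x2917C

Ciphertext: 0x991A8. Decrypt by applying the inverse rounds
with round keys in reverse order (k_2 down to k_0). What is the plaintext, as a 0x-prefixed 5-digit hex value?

0xC3609

s_0 = ciphertext = 0x991A8
s_1 = InvRound(s_0, k_2) = 0xC9A41
s_2 = InvRound(s_1, k_1) = 0x30792
s_3 = InvRound(s_2, k_0) = 0xC3609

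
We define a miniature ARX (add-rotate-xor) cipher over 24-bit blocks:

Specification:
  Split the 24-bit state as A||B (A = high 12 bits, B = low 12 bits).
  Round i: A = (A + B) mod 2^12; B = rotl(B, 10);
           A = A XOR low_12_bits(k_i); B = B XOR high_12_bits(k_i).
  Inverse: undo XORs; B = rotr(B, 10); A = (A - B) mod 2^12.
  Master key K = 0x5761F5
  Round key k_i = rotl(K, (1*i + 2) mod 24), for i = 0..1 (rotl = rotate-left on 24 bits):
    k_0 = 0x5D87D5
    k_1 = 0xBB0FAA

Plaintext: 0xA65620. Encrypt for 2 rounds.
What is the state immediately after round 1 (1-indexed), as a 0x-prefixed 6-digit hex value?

0x750450

s_0 = plaintext = 0xA65620
s_1 = Round(s_0, k_0) = 0x750450
s_2 = Round(s_1, k_1) = 0x40AAA4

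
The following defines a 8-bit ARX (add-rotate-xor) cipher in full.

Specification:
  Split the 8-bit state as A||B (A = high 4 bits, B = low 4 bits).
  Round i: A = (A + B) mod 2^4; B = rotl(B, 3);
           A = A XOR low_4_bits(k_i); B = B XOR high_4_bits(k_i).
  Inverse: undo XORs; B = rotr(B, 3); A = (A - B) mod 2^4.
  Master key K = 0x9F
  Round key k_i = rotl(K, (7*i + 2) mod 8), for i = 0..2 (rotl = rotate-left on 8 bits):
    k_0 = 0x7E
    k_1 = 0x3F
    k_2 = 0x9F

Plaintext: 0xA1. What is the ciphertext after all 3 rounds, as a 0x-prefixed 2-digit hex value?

0x8F

s_0 = plaintext = 0xA1
s_1 = Round(s_0, k_0) = 0x5F
s_2 = Round(s_1, k_1) = 0xBC
s_3 = Round(s_2, k_2) = 0x8F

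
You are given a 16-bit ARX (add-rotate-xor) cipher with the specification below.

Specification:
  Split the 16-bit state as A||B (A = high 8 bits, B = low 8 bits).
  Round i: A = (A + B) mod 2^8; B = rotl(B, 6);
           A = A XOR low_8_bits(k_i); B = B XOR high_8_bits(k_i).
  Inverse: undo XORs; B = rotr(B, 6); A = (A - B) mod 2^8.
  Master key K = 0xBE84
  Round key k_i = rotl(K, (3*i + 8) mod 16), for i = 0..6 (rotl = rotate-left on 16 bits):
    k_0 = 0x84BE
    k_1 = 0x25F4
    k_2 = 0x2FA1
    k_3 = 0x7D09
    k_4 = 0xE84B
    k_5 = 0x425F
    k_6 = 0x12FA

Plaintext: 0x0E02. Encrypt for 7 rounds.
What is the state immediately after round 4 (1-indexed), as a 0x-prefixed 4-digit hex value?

0xF8F4

s_0 = plaintext = 0x0E02
s_1 = Round(s_0, k_0) = 0xAE04
s_2 = Round(s_1, k_1) = 0x4624
s_3 = Round(s_2, k_2) = 0xCB26
s_4 = Round(s_3, k_3) = 0xF8F4
s_5 = Round(s_4, k_4) = 0xA7D5
s_6 = Round(s_5, k_5) = 0x2337
s_7 = Round(s_6, k_6) = 0xA0DF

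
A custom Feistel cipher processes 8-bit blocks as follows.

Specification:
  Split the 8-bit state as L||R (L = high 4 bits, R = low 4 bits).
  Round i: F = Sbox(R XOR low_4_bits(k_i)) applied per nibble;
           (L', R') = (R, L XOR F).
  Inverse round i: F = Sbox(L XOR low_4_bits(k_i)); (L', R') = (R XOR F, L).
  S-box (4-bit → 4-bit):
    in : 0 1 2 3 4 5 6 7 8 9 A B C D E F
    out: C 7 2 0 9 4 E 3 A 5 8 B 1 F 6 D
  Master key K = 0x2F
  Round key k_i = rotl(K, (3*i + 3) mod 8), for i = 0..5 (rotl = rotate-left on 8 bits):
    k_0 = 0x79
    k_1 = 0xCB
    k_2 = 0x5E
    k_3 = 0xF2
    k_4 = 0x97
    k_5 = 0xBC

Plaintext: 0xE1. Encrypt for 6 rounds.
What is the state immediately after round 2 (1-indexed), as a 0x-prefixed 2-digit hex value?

0x4C

s_0 = plaintext = 0xE1
s_1 = Round(s_0, k_0) = 0x14
s_2 = Round(s_1, k_1) = 0x4C
s_3 = Round(s_2, k_2) = 0xC6
s_4 = Round(s_3, k_3) = 0x65
s_5 = Round(s_4, k_4) = 0x54
s_6 = Round(s_5, k_5) = 0x4F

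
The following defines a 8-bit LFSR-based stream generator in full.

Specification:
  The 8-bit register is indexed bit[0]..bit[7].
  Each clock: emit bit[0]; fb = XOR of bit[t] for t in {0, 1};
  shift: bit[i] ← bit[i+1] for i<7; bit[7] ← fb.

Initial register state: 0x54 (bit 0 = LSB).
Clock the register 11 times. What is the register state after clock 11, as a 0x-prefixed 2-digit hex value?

reg_0 = 0x54
clock 1: out=0, reg = 0x2A
clock 2: out=0, reg = 0x95
clock 3: out=1, reg = 0xCA
clock 4: out=0, reg = 0xE5
clock 5: out=1, reg = 0xF2
clock 6: out=0, reg = 0xF9
clock 7: out=1, reg = 0xFC
clock 8: out=0, reg = 0x7E
clock 9: out=0, reg = 0xBF
clock 10: out=1, reg = 0x5F
clock 11: out=1, reg = 0x2F

0x2F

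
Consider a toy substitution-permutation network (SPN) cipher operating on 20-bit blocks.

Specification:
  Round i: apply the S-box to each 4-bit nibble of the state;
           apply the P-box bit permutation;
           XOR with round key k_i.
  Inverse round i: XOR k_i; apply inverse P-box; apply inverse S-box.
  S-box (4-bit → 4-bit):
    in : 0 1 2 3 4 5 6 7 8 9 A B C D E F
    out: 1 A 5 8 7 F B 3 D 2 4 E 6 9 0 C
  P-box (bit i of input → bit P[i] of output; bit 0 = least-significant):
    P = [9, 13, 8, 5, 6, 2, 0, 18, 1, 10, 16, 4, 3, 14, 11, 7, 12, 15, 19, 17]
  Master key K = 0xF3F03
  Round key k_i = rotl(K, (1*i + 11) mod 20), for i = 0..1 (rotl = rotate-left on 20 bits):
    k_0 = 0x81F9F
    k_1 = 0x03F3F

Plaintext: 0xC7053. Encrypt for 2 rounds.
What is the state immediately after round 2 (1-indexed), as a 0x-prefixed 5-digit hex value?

s_0 = plaintext = 0xC7053
s_1 = Round(s_0, k_0) = 0x4DFF0
s_2 = Round(s_1, k_1) = 0xDADA6

0xDADA6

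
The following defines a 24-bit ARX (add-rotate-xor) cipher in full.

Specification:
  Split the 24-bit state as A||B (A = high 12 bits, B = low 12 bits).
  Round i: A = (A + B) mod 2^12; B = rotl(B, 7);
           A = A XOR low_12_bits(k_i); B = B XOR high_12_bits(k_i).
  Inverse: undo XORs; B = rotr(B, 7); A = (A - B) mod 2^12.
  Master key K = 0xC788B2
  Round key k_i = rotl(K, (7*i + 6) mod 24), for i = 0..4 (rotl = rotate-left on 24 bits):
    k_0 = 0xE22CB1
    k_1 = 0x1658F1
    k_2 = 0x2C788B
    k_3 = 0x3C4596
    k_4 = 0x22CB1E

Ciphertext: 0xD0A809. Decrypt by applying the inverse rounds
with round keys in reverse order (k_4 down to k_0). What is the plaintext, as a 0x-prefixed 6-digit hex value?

s_0 = ciphertext = 0xD0A809
s_1 = InvRound(s_0, k_4) = 0x1604B4
s_2 = InvRound(s_1, k_3) = 0x6E8E0E
s_3 = InvRound(s_2, k_2) = 0x52A939
s_4 = InvRound(s_3, k_1) = 0x24BB90
s_5 = InvRound(s_4, k_0) = 0x8AF64B

0x8AF64B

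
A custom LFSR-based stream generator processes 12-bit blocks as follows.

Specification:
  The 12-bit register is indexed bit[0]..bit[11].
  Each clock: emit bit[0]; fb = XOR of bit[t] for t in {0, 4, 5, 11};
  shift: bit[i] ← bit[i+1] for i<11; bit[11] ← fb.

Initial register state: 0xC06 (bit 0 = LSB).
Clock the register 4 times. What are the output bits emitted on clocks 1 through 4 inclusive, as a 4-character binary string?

reg_0 = 0xC06
clock 1: out=0, reg = 0xE03
clock 2: out=1, reg = 0x701
clock 3: out=1, reg = 0xB80
clock 4: out=0, reg = 0xDC0

0110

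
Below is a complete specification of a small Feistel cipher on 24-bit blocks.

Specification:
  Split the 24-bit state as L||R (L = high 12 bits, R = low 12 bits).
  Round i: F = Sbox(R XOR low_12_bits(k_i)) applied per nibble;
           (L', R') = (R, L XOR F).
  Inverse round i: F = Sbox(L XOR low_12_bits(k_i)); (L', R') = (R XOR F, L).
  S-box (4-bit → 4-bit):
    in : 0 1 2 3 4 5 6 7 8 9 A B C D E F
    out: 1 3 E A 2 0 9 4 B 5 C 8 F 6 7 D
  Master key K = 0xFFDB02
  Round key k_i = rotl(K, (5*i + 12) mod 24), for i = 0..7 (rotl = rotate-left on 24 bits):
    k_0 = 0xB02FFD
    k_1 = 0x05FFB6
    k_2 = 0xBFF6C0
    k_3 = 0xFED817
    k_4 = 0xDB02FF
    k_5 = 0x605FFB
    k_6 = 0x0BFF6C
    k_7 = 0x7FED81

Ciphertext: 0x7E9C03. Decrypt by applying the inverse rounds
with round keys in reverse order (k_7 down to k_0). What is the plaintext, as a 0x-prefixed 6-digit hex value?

s_0 = ciphertext = 0x7E9C03
s_1 = InvRound(s_0, k_7) = 0x0987E9
s_2 = InvRound(s_1, k_6) = 0xA3B098
s_3 = InvRound(s_2, k_5) = 0x069A3B
s_4 = InvRound(s_3, k_4) = 0x462069
s_5 = InvRound(s_4, k_3) = 0xF29462
s_6 = InvRound(s_5, k_2) = 0x117F29
s_7 = InvRound(s_6, k_1) = 0x8EA117
s_8 = InvRound(s_7, k_0) = 0x5238EA

0x5238EA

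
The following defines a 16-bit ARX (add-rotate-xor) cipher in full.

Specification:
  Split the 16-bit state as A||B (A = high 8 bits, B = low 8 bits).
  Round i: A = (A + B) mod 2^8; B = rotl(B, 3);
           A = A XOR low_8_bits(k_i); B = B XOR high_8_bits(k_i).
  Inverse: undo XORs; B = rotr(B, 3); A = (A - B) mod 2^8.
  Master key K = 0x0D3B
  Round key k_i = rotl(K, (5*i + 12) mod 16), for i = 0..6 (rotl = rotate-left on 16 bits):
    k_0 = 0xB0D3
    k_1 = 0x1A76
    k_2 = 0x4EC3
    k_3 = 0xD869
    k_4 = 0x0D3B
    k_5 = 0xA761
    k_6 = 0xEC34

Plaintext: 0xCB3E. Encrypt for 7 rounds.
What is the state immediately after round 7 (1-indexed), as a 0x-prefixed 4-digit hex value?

0x91CF

s_0 = plaintext = 0xCB3E
s_1 = Round(s_0, k_0) = 0xDA41
s_2 = Round(s_1, k_1) = 0x6D10
s_3 = Round(s_2, k_2) = 0xBECE
s_4 = Round(s_3, k_3) = 0xE5AE
s_5 = Round(s_4, k_4) = 0xA878
s_6 = Round(s_5, k_5) = 0x4164
s_7 = Round(s_6, k_6) = 0x91CF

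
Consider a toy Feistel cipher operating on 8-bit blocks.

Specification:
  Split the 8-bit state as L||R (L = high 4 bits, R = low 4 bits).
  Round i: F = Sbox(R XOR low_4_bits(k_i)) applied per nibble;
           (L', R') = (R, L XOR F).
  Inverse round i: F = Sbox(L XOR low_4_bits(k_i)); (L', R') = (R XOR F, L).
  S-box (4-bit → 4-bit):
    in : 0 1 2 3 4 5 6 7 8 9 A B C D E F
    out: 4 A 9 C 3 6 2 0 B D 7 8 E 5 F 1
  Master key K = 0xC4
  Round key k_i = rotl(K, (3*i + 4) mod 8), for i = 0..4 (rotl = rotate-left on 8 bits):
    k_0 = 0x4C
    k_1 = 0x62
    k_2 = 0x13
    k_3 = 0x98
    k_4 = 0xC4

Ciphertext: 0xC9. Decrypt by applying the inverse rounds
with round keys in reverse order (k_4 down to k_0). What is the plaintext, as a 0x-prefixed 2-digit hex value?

s_0 = ciphertext = 0xC9
s_1 = InvRound(s_0, k_4) = 0x2C
s_2 = InvRound(s_1, k_3) = 0xB2
s_3 = InvRound(s_2, k_2) = 0x9B
s_4 = InvRound(s_3, k_1) = 0x39
s_5 = InvRound(s_4, k_0) = 0x83

0x83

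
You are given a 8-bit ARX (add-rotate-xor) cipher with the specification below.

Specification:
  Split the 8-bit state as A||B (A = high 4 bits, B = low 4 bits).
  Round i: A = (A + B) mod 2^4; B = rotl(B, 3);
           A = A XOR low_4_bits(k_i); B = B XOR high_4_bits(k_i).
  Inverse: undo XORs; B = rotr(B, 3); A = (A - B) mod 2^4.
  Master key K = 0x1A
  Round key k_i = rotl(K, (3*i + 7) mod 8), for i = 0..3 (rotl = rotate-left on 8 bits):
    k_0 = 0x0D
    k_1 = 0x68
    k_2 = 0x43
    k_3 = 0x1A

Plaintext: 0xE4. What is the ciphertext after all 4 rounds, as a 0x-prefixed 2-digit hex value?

0x8E

s_0 = plaintext = 0xE4
s_1 = Round(s_0, k_0) = 0xF2
s_2 = Round(s_1, k_1) = 0x97
s_3 = Round(s_2, k_2) = 0x3F
s_4 = Round(s_3, k_3) = 0x8E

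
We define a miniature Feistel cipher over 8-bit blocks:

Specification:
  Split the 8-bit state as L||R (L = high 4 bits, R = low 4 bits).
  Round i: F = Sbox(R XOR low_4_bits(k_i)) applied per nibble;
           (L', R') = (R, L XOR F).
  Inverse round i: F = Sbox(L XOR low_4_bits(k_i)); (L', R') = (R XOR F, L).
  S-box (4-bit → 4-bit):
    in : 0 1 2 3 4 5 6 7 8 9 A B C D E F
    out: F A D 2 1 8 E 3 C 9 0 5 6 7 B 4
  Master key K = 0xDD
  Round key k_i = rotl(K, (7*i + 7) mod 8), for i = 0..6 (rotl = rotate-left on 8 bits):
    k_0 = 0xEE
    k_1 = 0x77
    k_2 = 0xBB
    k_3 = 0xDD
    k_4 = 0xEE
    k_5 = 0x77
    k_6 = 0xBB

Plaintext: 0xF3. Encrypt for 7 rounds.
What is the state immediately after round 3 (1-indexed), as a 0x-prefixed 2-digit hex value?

s_0 = plaintext = 0xF3
s_1 = Round(s_0, k_0) = 0x38
s_2 = Round(s_1, k_1) = 0x87
s_3 = Round(s_2, k_2) = 0x7E
s_4 = Round(s_3, k_3) = 0xE5
s_5 = Round(s_4, k_4) = 0x5B
s_6 = Round(s_5, k_5) = 0xB3
s_7 = Round(s_6, k_6) = 0x37

0x7E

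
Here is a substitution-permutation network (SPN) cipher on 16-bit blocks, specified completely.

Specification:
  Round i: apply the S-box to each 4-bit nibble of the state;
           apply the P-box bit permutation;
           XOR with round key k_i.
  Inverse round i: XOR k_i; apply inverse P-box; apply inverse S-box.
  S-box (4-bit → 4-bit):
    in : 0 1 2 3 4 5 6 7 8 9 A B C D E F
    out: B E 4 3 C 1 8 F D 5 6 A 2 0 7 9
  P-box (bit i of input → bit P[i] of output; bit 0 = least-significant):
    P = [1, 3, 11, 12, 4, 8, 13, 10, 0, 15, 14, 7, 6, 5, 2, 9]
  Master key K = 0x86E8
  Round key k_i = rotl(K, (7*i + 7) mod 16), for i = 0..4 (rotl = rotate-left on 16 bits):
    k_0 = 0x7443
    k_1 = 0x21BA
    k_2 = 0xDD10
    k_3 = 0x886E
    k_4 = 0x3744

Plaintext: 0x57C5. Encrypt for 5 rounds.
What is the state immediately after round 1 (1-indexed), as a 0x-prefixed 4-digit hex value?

s_0 = plaintext = 0x57C5
s_1 = Round(s_0, k_0) = 0xB580
s_2 = Round(s_1, k_1) = 0x1781
s_3 = Round(s_2, k_2) = 0x23AD
s_4 = Round(s_3, k_3) = 0x296B
s_5 = Round(s_4, k_4) = 0x6349

0xB580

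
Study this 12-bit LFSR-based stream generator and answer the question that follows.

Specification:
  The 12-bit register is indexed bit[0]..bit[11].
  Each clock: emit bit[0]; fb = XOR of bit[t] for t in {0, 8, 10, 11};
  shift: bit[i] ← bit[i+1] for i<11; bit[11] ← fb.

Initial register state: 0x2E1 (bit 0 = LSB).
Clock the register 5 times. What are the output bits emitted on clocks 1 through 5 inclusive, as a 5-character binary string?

10000

reg_0 = 0x2E1
clock 1: out=1, reg = 0x970
clock 2: out=0, reg = 0x4B8
clock 3: out=0, reg = 0xA5C
clock 4: out=0, reg = 0xD2E
clock 5: out=0, reg = 0xE97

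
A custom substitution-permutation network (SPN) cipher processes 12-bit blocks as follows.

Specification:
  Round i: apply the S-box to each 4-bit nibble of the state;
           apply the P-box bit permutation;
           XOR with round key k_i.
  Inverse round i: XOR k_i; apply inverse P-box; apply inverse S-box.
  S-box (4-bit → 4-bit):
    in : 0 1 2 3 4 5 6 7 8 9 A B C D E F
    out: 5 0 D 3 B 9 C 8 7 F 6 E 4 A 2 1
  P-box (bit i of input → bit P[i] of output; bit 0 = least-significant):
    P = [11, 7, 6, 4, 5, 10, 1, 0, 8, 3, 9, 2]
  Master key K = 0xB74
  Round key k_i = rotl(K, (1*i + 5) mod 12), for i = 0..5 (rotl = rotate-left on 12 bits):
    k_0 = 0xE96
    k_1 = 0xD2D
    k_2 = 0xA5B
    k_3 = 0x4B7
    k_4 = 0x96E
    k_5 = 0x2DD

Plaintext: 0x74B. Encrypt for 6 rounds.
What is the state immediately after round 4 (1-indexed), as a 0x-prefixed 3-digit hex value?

s_0 = plaintext = 0x74B
s_1 = Round(s_0, k_0) = 0xA63
s_2 = Round(s_1, k_1) = 0x7A6
s_3 = Round(s_2, k_2) = 0xE0D
s_4 = Round(s_3, k_3) = 0x40D
s_5 = Round(s_4, k_4) = 0x8D0
s_6 = Round(s_5, k_5) = 0xD94

0x40D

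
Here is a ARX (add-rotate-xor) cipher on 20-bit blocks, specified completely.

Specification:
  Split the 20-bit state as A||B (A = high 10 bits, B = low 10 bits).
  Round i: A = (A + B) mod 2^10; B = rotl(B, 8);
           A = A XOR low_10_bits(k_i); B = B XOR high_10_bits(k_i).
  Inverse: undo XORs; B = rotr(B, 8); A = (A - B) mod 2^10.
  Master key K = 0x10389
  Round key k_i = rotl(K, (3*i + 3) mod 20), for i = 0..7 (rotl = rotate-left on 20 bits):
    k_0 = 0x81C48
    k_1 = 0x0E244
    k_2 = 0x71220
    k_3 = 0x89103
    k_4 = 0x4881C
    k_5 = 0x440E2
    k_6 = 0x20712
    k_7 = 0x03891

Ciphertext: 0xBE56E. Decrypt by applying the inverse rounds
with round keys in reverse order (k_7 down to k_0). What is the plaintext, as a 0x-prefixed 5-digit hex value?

0xA276C

s_0 = ciphertext = 0xBE56E
s_1 = InvRound(s_0, k_7) = 0x39D81
s_2 = InvRound(s_1, k_6) = 0xFD001
s_3 = InvRound(s_2, k_5) = 0xB4445
s_4 = InvRound(s_3, k_4) = 0x4C19D
s_5 = InvRound(s_4, k_3) = 0x532E7
s_6 = InvRound(s_5, k_2) = 0xB748F
s_7 = InvRound(s_6, k_1) = 0x6F6DC
s_8 = InvRound(s_7, k_0) = 0xA276C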